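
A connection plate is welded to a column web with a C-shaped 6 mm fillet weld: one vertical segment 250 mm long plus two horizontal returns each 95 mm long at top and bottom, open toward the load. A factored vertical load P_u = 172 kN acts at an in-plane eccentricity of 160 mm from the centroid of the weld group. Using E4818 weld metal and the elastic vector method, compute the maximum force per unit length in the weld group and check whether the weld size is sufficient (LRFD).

f_max ≈ 1110 N/mm; NOT adequate

E48XX → F_EXX = 480 MPa.
Total weld length L_w = 440 mm. Treat welds as unit-width lines.
Centroid: x̄ = 2×95×47.5 / 440 = 20.51 mm from the vertical weld.
Polar moment about centroid: J = I_x + I_y = [250³/12 + 2×95×125²] + [250×20.51² + 2(95³/12 + 95×26.99²)] = 4657000 mm³.
Direct shear f_v = P/L_w = 172×10³ / 440 = 390.9 N/mm (vertical).
Torsion M = P·e = 172×10³ × 160 = 27520000 N·mm.
Critical point at (x, y) = (74.49, 125) from centroid. f_tx = M·y/J = 738.6 N/mm; f_ty = M·x/J = 440.2 N/mm.
Resultant f_max = √[f_tx² + (f_v + f_ty)²] = √[738.6² + (390.9 + 440.2)²] = 1112 N/mm.
Capacity per unit length: φr_n = 0.75 × 0.6 × 480 × (0.707 × 6) = 916.3 N/mm.
1112 > 916.3 → NOT adequate.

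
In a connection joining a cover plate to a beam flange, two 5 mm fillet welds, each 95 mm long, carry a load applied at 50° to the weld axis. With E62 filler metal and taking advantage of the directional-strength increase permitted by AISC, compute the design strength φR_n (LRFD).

φR_n ≈ 250 kN

E62XX → F_EXX = 620 MPa.
t_e = 0.707 × 5 = 3.535 mm; A_we = 3.535 × 190 = 671.6 mm².
Directional factor: 1.0 + 0.5 sin^1.5(50°) = 1.335.
F_nw = 0.6 × 620 × 1.335 = 496.7 MPa.
φR_n = 0.75 × 496.7 × 671.6 × 10⁻³ = 250.2 kN.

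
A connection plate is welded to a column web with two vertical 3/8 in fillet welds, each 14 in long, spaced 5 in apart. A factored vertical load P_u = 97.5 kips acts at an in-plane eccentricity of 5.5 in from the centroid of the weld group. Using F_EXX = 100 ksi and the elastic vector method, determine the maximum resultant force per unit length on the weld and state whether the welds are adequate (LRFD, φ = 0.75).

f_max ≈ 8.16 kip/in; adequate

Total weld length L_w = 28 in. Treat welds as unit-width lines.
Polar moment about centroid: J = 2[d³/12 + d(b/2)²] = 2[14³/12 + 14×2.5²] = 632.3 in³.
Direct shear f_v = P/L_w = 97.5 / 28 = 3.482 kip/in (vertical).
Torsion M = P·e = 97.5 × 5.5 = 536.25 kip·in.
Critical point at (x, y) = (2.5, 7) from centroid. f_tx = M·y/J = 5.936 kip/in; f_ty = M·x/J = 2.12 kip/in.
Resultant f_max = √[f_tx² + (f_v + f_ty)²] = √[5.936² + (3.482 + 2.12)²] = 8.162 kip/in.
Capacity per unit length: φr_n = 0.75 × 0.6 × 100 × (0.707 × 0.375) = 11.93 kip/in.
8.162 ≤ 11.93 → adequate.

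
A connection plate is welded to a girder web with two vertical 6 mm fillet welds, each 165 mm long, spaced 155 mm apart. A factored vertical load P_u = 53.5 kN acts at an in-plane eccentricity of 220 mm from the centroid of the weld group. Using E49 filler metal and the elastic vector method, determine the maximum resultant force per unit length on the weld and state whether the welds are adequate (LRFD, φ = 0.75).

f_max ≈ 610 N/mm; adequate

E49XX → F_EXX = 490 MPa.
Total weld length L_w = 330 mm. Treat welds as unit-width lines.
Polar moment about centroid: J = 2[d³/12 + d(b/2)²] = 2[165³/12 + 165×77.5²] = 2731000 mm³.
Direct shear f_v = P/L_w = 53.5×10³ / 330 = 162.1 N/mm (vertical).
Torsion M = P·e = 53.5×10³ × 220 = 11770000 N·mm.
Critical point at (x, y) = (77.5, 82.5) from centroid. f_tx = M·y/J = 355.6 N/mm; f_ty = M·x/J = 334 N/mm.
Resultant f_max = √[f_tx² + (f_v + f_ty)²] = √[355.6² + (162.1 + 334)²] = 610.4 N/mm.
Capacity per unit length: φr_n = 0.75 × 0.6 × 490 × (0.707 × 6) = 935.4 N/mm.
610.4 ≤ 935.4 → adequate.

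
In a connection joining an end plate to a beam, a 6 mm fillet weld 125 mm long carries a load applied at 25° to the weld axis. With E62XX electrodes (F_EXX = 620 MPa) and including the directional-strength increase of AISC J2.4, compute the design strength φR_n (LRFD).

φR_n ≈ 168 kN

t_e = 0.707 × 6 = 4.242 mm; A_we = 4.242 × 125 = 530.2 mm².
Directional factor: 1.0 + 0.5 sin^1.5(25°) = 1.137.
F_nw = 0.6 × 620 × 1.137 = 423.1 MPa.
φR_n = 0.75 × 423.1 × 530.2 × 10⁻³ = 168.3 kN.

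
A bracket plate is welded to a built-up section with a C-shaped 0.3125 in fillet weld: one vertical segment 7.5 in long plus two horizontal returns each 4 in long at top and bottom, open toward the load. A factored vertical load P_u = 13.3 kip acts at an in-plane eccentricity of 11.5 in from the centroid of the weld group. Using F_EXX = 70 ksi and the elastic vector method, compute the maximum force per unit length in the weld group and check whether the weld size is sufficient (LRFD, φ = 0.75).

Total weld length L_w = 15.5 in. Treat welds as unit-width lines.
Centroid: x̄ = 2×4×2 / 15.5 = 1.032 in from the vertical weld.
Polar moment about centroid: J = I_x + I_y = [7.5³/12 + 2×4×3.75²] + [7.5×1.032² + 2(4³/12 + 4×0.9677²)] = 173.8 in³.
Direct shear f_v = P/L_w = 13.3 / 15.5 = 0.8581 kip/in (vertical).
Torsion M = P·e = 13.3 × 11.5 = 152.95 kip·in.
Critical point at (x, y) = (2.968, 3.75) from centroid. f_tx = M·y/J = 3.3 kip/in; f_ty = M·x/J = 2.612 kip/in.
Resultant f_max = √[f_tx² + (f_v + f_ty)²] = √[3.3² + (0.8581 + 2.612)²] = 4.788 kip/in.
Capacity per unit length: φr_n = 0.75 × 0.6 × 70 × (0.707 × 0.3125) = 6.96 kip/in.
4.788 ≤ 6.96 → adequate.

f_max ≈ 4.79 kip/in; adequate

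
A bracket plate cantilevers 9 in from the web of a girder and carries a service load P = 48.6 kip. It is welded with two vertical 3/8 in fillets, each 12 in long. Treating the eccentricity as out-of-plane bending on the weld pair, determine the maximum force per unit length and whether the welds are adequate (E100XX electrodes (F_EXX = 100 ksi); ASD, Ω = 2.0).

L_w = 2 × 12 = 24 in; section modulus (unit throat) S = 2 × L²/6 = 48 in².
Direct shear f_v = P/L_w = 48.6/24 = 2.025 kip/in.
Moment M = P × e = 48.6 × 9 = 437.4 kip·in; bending f_b = M/S = 9.113 kip/in.
f_max = √(f_v² + f_b²) = √(2.025² + 9.113²) = 9.335 kip/in.
r_n/Ω = (1/2.0) × 0.6 × 100 × (0.707 × 0.375) = 7.954 kip/in → NOT adequate.

f_max ≈ 9.33 kip/in; NOT adequate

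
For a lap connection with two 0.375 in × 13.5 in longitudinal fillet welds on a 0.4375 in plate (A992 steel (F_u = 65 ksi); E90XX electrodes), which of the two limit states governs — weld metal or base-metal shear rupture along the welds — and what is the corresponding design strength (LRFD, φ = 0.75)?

E90XX → F_EXX = 90 ksi.
t_e = 0.707 × 0.375 = 0.2651 in; L = 27 in.
Weld metal: φR_n = 0.75 × 0.6 × 90 × 0.2651 × 27 = 289.9 kips.
Base metal (shear rupture): φR_n = 0.75 × 0.6 × 65 × 0.4375 × 27 = 345.5 kips.
Governing: weld metal.

φR_n ≈ 290 kips (weld metal governs)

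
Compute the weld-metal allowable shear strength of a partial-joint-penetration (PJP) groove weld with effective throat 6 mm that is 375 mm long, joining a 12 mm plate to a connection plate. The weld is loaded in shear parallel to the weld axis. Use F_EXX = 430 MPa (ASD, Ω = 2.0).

Effective throat (given) t_e = 6 mm.
A_we = 6 × 375 = 2250 mm².
F_nw = 0.6 F_EXX = 258 MPa.
R_n/Ω = (258 × 2250) / 2.0 × 10⁻³ = 290.2 kN.

R_n/Ω ≈ 290 kN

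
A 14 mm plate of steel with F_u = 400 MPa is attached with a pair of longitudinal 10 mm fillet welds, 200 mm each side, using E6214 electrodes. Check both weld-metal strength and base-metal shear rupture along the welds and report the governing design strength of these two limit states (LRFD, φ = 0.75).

E62XX → F_EXX = 620 MPa.
t_e = 0.707 × 10 = 7.07 mm; L = 400 mm.
Weld metal: φR_n = 0.75 × 0.6 × 620 × 7.07 × 400 × 10⁻³ = 789 kN.
Base metal (shear rupture): φR_n = 0.75 × 0.6 × 400 × 14 × 400 × 10⁻³ = 1008 kN.
Governing: weld metal.

φR_n ≈ 789 kN (weld metal governs)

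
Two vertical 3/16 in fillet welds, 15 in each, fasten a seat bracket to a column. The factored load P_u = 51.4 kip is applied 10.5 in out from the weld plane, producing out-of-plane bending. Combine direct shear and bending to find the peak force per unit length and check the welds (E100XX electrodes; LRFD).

E100XX → F_EXX = 100 ksi.
L_w = 2 × 15 = 30 in; section modulus (unit throat) S = 2 × L²/6 = 75 in².
Direct shear f_v = P/L_w = 51.4/30 = 1.713 kip/in.
Moment M = P × e = 51.4 × 10.5 = 539.7 kip·in; bending f_b = M/S = 7.196 kip/in.
f_max = √(f_v² + f_b²) = √(1.713² + 7.196²) = 7.397 kip/in.
φr_n = 0.75 × 0.6 × 100 × (0.707 × 0.1875) = 5.965 kip/in → NOT adequate.

f_max ≈ 7.4 kip/in; NOT adequate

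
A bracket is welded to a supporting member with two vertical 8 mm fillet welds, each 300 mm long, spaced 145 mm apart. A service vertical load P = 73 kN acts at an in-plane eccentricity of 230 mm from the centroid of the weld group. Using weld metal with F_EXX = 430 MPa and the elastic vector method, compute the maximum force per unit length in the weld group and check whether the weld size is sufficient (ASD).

Total weld length L_w = 600 mm. Treat welds as unit-width lines.
Polar moment about centroid: J = 2[d³/12 + d(b/2)²] = 2[300³/12 + 300×72.5²] = 7654000 mm³.
Direct shear f_v = P/L_w = 73×10³ / 600 = 121.7 N/mm (vertical).
Torsion M = P·e = 73×10³ × 230 = 16790000 N·mm.
Critical point at (x, y) = (72.5, 150) from centroid. f_tx = M·y/J = 329.1 N/mm; f_ty = M·x/J = 159 N/mm.
Resultant f_max = √[f_tx² + (f_v + f_ty)²] = √[329.1² + (121.7 + 159)²] = 432.5 N/mm.
Capacity per unit length: r_n/Ω = (1/2.0) × 0.6 × 430 × (0.707 × 8) = 729.6 N/mm.
432.5 ≤ 729.6 → adequate.

f_max ≈ 433 N/mm; adequate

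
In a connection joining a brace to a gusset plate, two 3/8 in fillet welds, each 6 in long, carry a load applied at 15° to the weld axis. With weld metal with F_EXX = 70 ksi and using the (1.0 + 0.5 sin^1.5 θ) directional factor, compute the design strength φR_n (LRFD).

t_e = 0.707 × 0.375 = 0.2651 in; A_we = 0.2651 × 12 = 3.181 in².
Directional factor: 1.0 + 0.5 sin^1.5(15°) = 1.066.
F_nw = 0.6 × 70 × 1.066 = 44.77 ksi.
φR_n = 0.75 × 44.77 × 3.181 = 106.8 kips.

φR_n ≈ 107 kips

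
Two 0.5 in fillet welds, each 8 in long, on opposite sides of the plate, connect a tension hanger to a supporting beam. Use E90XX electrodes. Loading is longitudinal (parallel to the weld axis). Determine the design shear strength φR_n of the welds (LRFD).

φR_n ≈ 229 kip

E90XX → F_EXX = 90 ksi.
Effective throat t_e = 0.707 × 0.5 = 0.3535 in.
Total length L = 16 in; A_we = 0.3535 × 16 = 5.656 in².
F_nw = 0.6 F_EXX = 0.6 × 90 = 54 ksi.
φR_n = 0.75 × 54 × 5.656 = 229.1 kip.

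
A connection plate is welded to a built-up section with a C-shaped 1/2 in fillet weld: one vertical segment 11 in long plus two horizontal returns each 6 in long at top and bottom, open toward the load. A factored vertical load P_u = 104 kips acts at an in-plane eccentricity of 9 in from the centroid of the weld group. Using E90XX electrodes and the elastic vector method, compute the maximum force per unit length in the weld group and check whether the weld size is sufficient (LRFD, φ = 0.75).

E90XX → F_EXX = 90 ksi.
Total weld length L_w = 23 in. Treat welds as unit-width lines.
Centroid: x̄ = 2×6×3 / 23 = 1.565 in from the vertical weld.
Polar moment about centroid: J = I_x + I_y = [11³/12 + 2×6×5.5²] + [11×1.565² + 2(6³/12 + 6×1.435²)] = 561.6 in³.
Direct shear f_v = P/L_w = 104 / 23 = 4.522 kip/in (vertical).
Torsion M = P·e = 104 × 9 = 936 kip·in.
Critical point at (x, y) = (4.435, 5.5) from centroid. f_tx = M·y/J = 9.167 kip/in; f_ty = M·x/J = 7.392 kip/in.
Resultant f_max = √[f_tx² + (f_v + f_ty)²] = √[9.167² + (4.522 + 7.392)²] = 15.03 kip/in.
Capacity per unit length: φr_n = 0.75 × 0.6 × 90 × (0.707 × 0.5) = 14.32 kip/in.
15.03 > 14.32 → NOT adequate.

f_max ≈ 15 kip/in; NOT adequate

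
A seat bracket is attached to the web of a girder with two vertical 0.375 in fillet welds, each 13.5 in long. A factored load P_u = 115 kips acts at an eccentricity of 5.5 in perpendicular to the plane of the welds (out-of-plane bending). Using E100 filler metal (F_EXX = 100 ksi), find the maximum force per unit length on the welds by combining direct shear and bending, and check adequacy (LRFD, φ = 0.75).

f_max ≈ 11.2 kip/in; adequate

L_w = 2 × 13.5 = 27 in; section modulus (unit throat) S = 2 × L²/6 = 60.75 in².
Direct shear f_v = P/L_w = 115/27 = 4.259 kip/in.
Moment M = P × e = 115 × 5.5 = 632.5 kip·in; bending f_b = M/S = 10.41 kip/in.
f_max = √(f_v² + f_b²) = √(4.259² + 10.41²) = 11.25 kip/in.
φr_n = 0.75 × 0.6 × 100 × (0.707 × 0.375) = 11.93 kip/in → adequate.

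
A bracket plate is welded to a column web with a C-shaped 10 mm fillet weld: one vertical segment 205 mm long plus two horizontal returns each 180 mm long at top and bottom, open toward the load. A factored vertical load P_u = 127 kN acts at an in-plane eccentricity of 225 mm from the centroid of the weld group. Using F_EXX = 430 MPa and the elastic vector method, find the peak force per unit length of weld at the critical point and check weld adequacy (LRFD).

f_max ≈ 884 N/mm; adequate

Total weld length L_w = 565 mm. Treat welds as unit-width lines.
Centroid: x̄ = 2×180×90 / 565 = 57.35 mm from the vertical weld.
Polar moment about centroid: J = I_x + I_y = [205³/12 + 2×180×102.5²] + [205×57.35² + 2(180³/12 + 180×32.65²)] = 6530000 mm³.
Direct shear f_v = P/L_w = 127×10³ / 565 = 224.8 N/mm (vertical).
Torsion M = P·e = 127×10³ × 225 = 28575000 N·mm.
Critical point at (x, y) = (122.7, 102.5) from centroid. f_tx = M·y/J = 448.5 N/mm; f_ty = M·x/J = 536.7 N/mm.
Resultant f_max = √[f_tx² + (f_v + f_ty)²] = √[448.5² + (224.8 + 536.7)²] = 883.8 N/mm.
Capacity per unit length: φr_n = 0.75 × 0.6 × 430 × (0.707 × 10) = 1368 N/mm.
883.8 ≤ 1368 → adequate.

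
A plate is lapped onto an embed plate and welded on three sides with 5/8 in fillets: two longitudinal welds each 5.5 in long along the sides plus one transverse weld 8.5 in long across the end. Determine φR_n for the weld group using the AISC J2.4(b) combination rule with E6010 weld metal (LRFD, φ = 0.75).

φR_n ≈ 264 kip

E60XX → F_EXX = 60 ksi.
t_e = 0.707 × 0.625 = 0.4419 in.
R_nwl = 0.6 × 60 × 0.4419 × 11 = 175 kip (longitudinal, 2 welds).
R_nwt = 0.6 × 60 × 0.4419 × 8.5 = 135.2 kip (transverse, base value).
(i) R_nwl + R_nwt = 310.2 kip; (ii) 0.85 R_nwl + 1.5 R_nwt = 351.6 kip.
R_n = max = 351.6 kip [governs: (ii)]; φR_n = 263.7 kip.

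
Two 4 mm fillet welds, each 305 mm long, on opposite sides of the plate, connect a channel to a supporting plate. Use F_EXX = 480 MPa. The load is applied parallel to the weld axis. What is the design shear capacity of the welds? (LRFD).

Effective throat t_e = 0.707 × 4 = 2.828 mm.
Total length L = 610 mm; A_we = 2.828 × 610 = 1725 mm².
F_nw = 0.6 F_EXX = 0.6 × 480 = 288 MPa.
φR_n = 0.75 × 288 × 1725 × 10⁻³ = 372.6 kN.

φR_n ≈ 373 kN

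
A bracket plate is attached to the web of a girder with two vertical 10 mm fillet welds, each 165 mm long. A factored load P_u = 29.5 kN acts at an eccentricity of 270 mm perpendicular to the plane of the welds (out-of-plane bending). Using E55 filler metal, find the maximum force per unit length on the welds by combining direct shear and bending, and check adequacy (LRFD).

E55XX → F_EXX = 550 MPa.
L_w = 2 × 165 = 330 mm; section modulus (unit throat) S = 2 × L²/6 = 9075 mm².
Direct shear f_v = P/L_w = 29.5×10³/330 = 89.39 N/mm.
Moment M = P × e = 29.5×10³ × 270 = 7965000 N·mm; bending f_b = M/S = 877.7 N/mm.
f_max = √(f_v² + f_b²) = √(89.39² + 877.7²) = 882.2 N/mm.
φr_n = 0.75 × 0.6 × 550 × (0.707 × 10) = 1750 N/mm → adequate.

f_max ≈ 882 N/mm; adequate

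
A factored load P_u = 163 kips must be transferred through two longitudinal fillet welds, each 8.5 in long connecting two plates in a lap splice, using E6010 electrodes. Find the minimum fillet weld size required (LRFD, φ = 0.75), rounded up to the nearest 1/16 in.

w = 9/16 in

E60XX → F_EXX = 60 ksi.
Total weld length L = 17 in.
Required throat t_e = P_u / (φ × 0.6 F_EXX × L) = 163 / (0.75 × 0.6 × 60 × 17) = 0.3551 in.
Required leg w = t_e / 0.707 = 0.5023 in → use 9/16 in.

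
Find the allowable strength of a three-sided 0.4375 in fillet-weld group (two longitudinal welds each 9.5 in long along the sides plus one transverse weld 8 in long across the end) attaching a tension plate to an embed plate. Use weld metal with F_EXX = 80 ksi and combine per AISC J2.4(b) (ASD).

R_n/Ω ≈ 209 kip

t_e = 0.707 × 0.4375 = 0.3093 in.
R_nwl = 0.6 × 80 × 0.3093 × 19 = 282.1 kip (longitudinal, 2 welds).
R_nwt = 0.6 × 80 × 0.3093 × 8 = 118.8 kip (transverse, base value).
(i) R_nwl + R_nwt = 400.9 kip; (ii) 0.85 R_nwl + 1.5 R_nwt = 417.9 kip.
R_n = max = 417.9 kip [governs: (ii)]; R_n/Ω = 209 kip.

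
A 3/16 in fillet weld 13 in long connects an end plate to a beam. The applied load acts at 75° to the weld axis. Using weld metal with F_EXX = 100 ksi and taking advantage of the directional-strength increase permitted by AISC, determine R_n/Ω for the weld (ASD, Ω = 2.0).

R_n/Ω ≈ 76.2 kip

t_e = 0.707 × 0.1875 = 0.1326 in; A_we = 0.1326 × 13 = 1.723 in².
Directional factor: 1.0 + 0.5 sin^1.5(75°) = 1.475.
F_nw = 0.6 × 100 × 1.475 = 88.48 ksi.
R_n/Ω = (88.48 × 1.723) / 2.0 = 76.24 kip.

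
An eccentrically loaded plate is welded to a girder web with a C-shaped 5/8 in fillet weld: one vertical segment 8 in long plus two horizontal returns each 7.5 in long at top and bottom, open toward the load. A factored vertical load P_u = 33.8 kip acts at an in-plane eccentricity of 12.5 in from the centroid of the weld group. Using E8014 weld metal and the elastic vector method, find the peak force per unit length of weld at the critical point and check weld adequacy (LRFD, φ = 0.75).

f_max ≈ 7.59 kip/in; adequate

E80XX → F_EXX = 80 ksi.
Total weld length L_w = 23 in. Treat welds as unit-width lines.
Centroid: x̄ = 2×7.5×3.75 / 23 = 2.446 in from the vertical weld.
Polar moment about centroid: J = I_x + I_y = [8³/12 + 2×7.5×4²] + [8×2.446² + 2(7.5³/12 + 7.5×1.304²)] = 426.3 in³.
Direct shear f_v = P/L_w = 33.8 / 23 = 1.47 kip/in (vertical).
Torsion M = P·e = 33.8 × 12.5 = 422.5 kip·in.
Critical point at (x, y) = (5.054, 4) from centroid. f_tx = M·y/J = 3.964 kip/in; f_ty = M·x/J = 5.009 kip/in.
Resultant f_max = √[f_tx² + (f_v + f_ty)²] = √[3.964² + (1.47 + 5.009)²] = 7.595 kip/in.
Capacity per unit length: φr_n = 0.75 × 0.6 × 80 × (0.707 × 0.625) = 15.91 kip/in.
7.595 ≤ 15.91 → adequate.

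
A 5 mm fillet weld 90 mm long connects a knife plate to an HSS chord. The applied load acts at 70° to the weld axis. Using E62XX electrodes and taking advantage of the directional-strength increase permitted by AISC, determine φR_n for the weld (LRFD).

E62XX → F_EXX = 620 MPa.
t_e = 0.707 × 5 = 3.535 mm; A_we = 3.535 × 90 = 318.1 mm².
Directional factor: 1.0 + 0.5 sin^1.5(70°) = 1.455.
F_nw = 0.6 × 620 × 1.455 = 541.4 MPa.
φR_n = 0.75 × 541.4 × 318.1 × 10⁻³ = 129.2 kN.

φR_n ≈ 129 kN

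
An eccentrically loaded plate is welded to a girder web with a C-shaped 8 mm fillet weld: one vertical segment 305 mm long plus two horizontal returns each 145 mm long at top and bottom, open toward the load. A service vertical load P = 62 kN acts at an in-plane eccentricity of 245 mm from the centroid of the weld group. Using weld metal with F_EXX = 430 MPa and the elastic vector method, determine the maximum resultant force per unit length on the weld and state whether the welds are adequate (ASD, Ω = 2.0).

f_max ≈ 346 N/mm; adequate

Total weld length L_w = 595 mm. Treat welds as unit-width lines.
Centroid: x̄ = 2×145×72.5 / 595 = 35.34 mm from the vertical weld.
Polar moment about centroid: J = I_x + I_y = [305³/12 + 2×145×152.5²] + [305×35.34² + 2(145³/12 + 145×37.16²)] = 10400000 mm³.
Direct shear f_v = P/L_w = 62×10³ / 595 = 104.2 N/mm (vertical).
Torsion M = P·e = 62×10³ × 245 = 15190000 N·mm.
Critical point at (x, y) = (109.7, 152.5) from centroid. f_tx = M·y/J = 222.8 N/mm; f_ty = M·x/J = 160.2 N/mm.
Resultant f_max = √[f_tx² + (f_v + f_ty)²] = √[222.8² + (104.2 + 160.2)²] = 345.7 N/mm.
Capacity per unit length: r_n/Ω = (1/2.0) × 0.6 × 430 × (0.707 × 8) = 729.6 N/mm.
345.7 ≤ 729.6 → adequate.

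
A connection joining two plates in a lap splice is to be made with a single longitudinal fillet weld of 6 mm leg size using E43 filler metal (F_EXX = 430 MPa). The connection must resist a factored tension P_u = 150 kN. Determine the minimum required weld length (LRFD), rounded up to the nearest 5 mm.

Throat t_e = 0.707 × 6 = 4.242 mm.
φr_n = 0.75 × 0.6 × 430 × 4.242 × 10⁻³ = 0.8208 kN/mm.
L_req = P_u / φr_n = 150 / 0.8208 = 182.7 mm total.
Round up → use L = 185 mm.

L = 185 mm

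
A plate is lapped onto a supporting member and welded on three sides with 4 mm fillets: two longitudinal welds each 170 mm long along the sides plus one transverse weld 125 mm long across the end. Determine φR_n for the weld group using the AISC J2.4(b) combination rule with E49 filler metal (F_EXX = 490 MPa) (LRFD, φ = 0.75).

t_e = 0.707 × 4 = 2.828 mm.
R_nwl = 0.6 × 490 × 2.828 × 340 × 10⁻³ = 282.7 kN (longitudinal, 2 welds).
R_nwt = 0.6 × 490 × 2.828 × 125 × 10⁻³ = 103.9 kN (transverse, base value).
(i) R_nwl + R_nwt = 386.6 kN; (ii) 0.85 R_nwl + 1.5 R_nwt = 396.2 kN.
R_n = max = 396.2 kN [governs: (ii)]; φR_n = 297.1 kN.

φR_n ≈ 297 kN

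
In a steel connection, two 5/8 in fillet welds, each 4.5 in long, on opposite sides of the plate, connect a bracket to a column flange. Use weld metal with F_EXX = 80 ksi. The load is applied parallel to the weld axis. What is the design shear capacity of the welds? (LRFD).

φR_n ≈ 143 kip

Effective throat t_e = 0.707 × 0.625 = 0.4419 in.
Total length L = 9 in; A_we = 0.4419 × 9 = 3.977 in².
F_nw = 0.6 F_EXX = 0.6 × 80 = 48 ksi.
φR_n = 0.75 × 48 × 3.977 = 143.2 kip.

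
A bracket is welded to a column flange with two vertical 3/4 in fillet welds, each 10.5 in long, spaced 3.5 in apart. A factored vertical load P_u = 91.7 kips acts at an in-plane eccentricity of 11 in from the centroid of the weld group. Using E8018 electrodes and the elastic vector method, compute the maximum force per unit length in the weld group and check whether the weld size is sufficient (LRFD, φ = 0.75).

f_max ≈ 23.4 kip/in; NOT adequate

E80XX → F_EXX = 80 ksi.
Total weld length L_w = 21 in. Treat welds as unit-width lines.
Polar moment about centroid: J = 2[d³/12 + d(b/2)²] = 2[10.5³/12 + 10.5×1.75²] = 257.2 in³.
Direct shear f_v = P/L_w = 91.7 / 21 = 4.367 kip/in (vertical).
Torsion M = P·e = 91.7 × 11 = 1008.7 kip·in.
Critical point at (x, y) = (1.75, 5.25) from centroid. f_tx = M·y/J = 20.59 kip/in; f_ty = M·x/J = 6.862 kip/in.
Resultant f_max = √[f_tx² + (f_v + f_ty)²] = √[20.59² + (4.367 + 6.862)²] = 23.45 kip/in.
Capacity per unit length: φr_n = 0.75 × 0.6 × 80 × (0.707 × 0.75) = 19.09 kip/in.
23.45 > 19.09 → NOT adequate.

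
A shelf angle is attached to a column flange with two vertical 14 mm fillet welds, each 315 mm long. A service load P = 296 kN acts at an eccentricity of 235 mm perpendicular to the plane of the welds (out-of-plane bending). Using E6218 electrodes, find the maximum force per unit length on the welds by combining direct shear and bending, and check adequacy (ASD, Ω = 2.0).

f_max ≈ 2150 N/mm; NOT adequate

E62XX → F_EXX = 620 MPa.
L_w = 2 × 315 = 630 mm; section modulus (unit throat) S = 2 × L²/6 = 33080 mm².
Direct shear f_v = P/L_w = 296×10³/630 = 469.8 N/mm.
Moment M = P × e = 296×10³ × 235 = 69560000 N·mm; bending f_b = M/S = 2103 N/mm.
f_max = √(f_v² + f_b²) = √(469.8² + 2103²) = 2155 N/mm.
r_n/Ω = (1/2.0) × 0.6 × 620 × (0.707 × 14) = 1841 N/mm → NOT adequate.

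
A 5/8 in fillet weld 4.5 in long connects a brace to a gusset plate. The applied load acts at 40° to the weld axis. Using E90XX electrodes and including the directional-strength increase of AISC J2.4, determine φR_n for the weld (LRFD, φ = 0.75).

E90XX → F_EXX = 90 ksi.
t_e = 0.707 × 0.625 = 0.4419 in; A_we = 0.4419 × 4.5 = 1.988 in².
Directional factor: 1.0 + 0.5 sin^1.5(40°) = 1.258.
F_nw = 0.6 × 90 × 1.258 = 67.91 ksi.
φR_n = 0.75 × 67.91 × 1.988 = 101.3 kips.

φR_n ≈ 101 kips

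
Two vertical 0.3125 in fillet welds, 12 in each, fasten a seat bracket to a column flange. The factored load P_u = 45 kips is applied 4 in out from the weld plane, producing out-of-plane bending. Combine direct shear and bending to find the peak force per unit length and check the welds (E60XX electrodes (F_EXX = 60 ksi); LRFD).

f_max ≈ 4.19 kip/in; adequate

L_w = 2 × 12 = 24 in; section modulus (unit throat) S = 2 × L²/6 = 48 in².
Direct shear f_v = P/L_w = 45/24 = 1.875 kip/in.
Moment M = P × e = 45 × 4 = 180 kip·in; bending f_b = M/S = 3.75 kip/in.
f_max = √(f_v² + f_b²) = √(1.875² + 3.75²) = 4.193 kip/in.
φr_n = 0.75 × 0.6 × 60 × (0.707 × 0.3125) = 5.965 kip/in → adequate.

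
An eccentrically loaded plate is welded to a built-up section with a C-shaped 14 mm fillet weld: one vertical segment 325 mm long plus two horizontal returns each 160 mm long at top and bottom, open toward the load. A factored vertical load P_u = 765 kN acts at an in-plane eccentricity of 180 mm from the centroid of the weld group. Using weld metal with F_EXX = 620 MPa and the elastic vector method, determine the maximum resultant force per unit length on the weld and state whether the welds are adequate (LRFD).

f_max ≈ 3000 N/mm; NOT adequate

Total weld length L_w = 645 mm. Treat welds as unit-width lines.
Centroid: x̄ = 2×160×80 / 645 = 39.69 mm from the vertical weld.
Polar moment about centroid: J = I_x + I_y = [325³/12 + 2×160×162.5²] + [325×39.69² + 2(160³/12 + 160×40.31²)] = 13030000 mm³.
Direct shear f_v = P/L_w = 765×10³ / 645 = 1186 N/mm (vertical).
Torsion M = P·e = 765×10³ × 180 = 137700000 N·mm.
Critical point at (x, y) = (120.3, 162.5) from centroid. f_tx = M·y/J = 1718 N/mm; f_ty = M·x/J = 1272 N/mm.
Resultant f_max = √[f_tx² + (f_v + f_ty)²] = √[1718² + (1186 + 1272)²] = 2999 N/mm.
Capacity per unit length: φr_n = 0.75 × 0.6 × 620 × (0.707 × 14) = 2762 N/mm.
2999 > 2762 → NOT adequate.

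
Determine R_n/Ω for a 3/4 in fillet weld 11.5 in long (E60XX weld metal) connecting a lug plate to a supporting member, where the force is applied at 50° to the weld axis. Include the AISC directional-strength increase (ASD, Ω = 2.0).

R_n/Ω ≈ 147 kip

E60XX → F_EXX = 60 ksi.
t_e = 0.707 × 0.75 = 0.5302 in; A_we = 0.5302 × 11.5 = 6.098 in².
Directional factor: 1.0 + 0.5 sin^1.5(50°) = 1.335.
F_nw = 0.6 × 60 × 1.335 = 48.07 ksi.
R_n/Ω = (48.07 × 6.098) / 2.0 = 146.6 kip.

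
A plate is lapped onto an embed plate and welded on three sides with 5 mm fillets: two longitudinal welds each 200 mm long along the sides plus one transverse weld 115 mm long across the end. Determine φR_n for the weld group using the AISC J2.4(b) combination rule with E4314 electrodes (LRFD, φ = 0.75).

φR_n ≈ 352 kN

E43XX → F_EXX = 430 MPa.
t_e = 0.707 × 5 = 3.535 mm.
R_nwl = 0.6 × 430 × 3.535 × 400 × 10⁻³ = 364.8 kN (longitudinal, 2 welds).
R_nwt = 0.6 × 430 × 3.535 × 115 × 10⁻³ = 104.9 kN (transverse, base value).
(i) R_nwl + R_nwt = 469.7 kN; (ii) 0.85 R_nwl + 1.5 R_nwt = 467.4 kN.
R_n = max = 469.7 kN [governs: (i)]; φR_n = 352.3 kN.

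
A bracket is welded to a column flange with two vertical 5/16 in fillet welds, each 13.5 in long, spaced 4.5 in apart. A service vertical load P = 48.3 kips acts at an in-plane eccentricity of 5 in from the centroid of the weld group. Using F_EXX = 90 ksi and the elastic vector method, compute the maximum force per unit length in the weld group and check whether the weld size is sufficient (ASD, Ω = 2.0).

f_max ≈ 4.08 kip/in; adequate

Total weld length L_w = 27 in. Treat welds as unit-width lines.
Polar moment about centroid: J = 2[d³/12 + d(b/2)²] = 2[13.5³/12 + 13.5×2.25²] = 546.8 in³.
Direct shear f_v = P/L_w = 48.3 / 27 = 1.789 kip/in (vertical).
Torsion M = P·e = 48.3 × 5 = 241.5 kip·in.
Critical point at (x, y) = (2.25, 6.75) from centroid. f_tx = M·y/J = 2.981 kip/in; f_ty = M·x/J = 0.9938 kip/in.
Resultant f_max = √[f_tx² + (f_v + f_ty)²] = √[2.981² + (1.789 + 0.9938)²] = 4.078 kip/in.
Capacity per unit length: r_n/Ω = (1/2.0) × 0.6 × 90 × (0.707 × 0.3125) = 5.965 kip/in.
4.078 ≤ 5.965 → adequate.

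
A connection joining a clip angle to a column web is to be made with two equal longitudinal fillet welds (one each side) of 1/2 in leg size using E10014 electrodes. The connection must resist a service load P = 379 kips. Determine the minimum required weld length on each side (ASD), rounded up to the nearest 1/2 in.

E100XX → F_EXX = 100 ksi.
Throat t_e = 0.707 × 0.5 = 0.3535 in.
r_n/Ω = (0.6 × 100 × 0.3535) / 2.0 = 10.6 kip/in.
L_req = P / (r_n/Ω) = 379 / 10.6 = 35.74 in total.
Per side: 35.74 / 2 = 17.87 in.
Round up → use L = 18 in on each side.

L = 18 in on each side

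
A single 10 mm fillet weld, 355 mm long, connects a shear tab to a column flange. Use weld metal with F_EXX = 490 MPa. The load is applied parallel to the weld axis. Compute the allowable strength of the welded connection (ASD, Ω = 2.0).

Effective throat t_e = 0.707 × 10 = 7.07 mm.
Total length L = 355 mm; A_we = 7.07 × 355 = 2510 mm².
F_nw = 0.6 F_EXX = 0.6 × 490 = 294 MPa.
R_n = 294 × 2510 × 10⁻³ = 737.9 kN; R_n/Ω = 737.9/2.0 = 368.9 kN.

R_n/Ω ≈ 369 kN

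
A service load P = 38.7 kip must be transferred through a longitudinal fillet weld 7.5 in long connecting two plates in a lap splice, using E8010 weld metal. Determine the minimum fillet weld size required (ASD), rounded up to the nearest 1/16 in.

w = 5/16 in

E80XX → F_EXX = 80 ksi.
Total weld length L = 7.5 in.
Required throat t_e = P × Ω / (0.6 F_EXX × L) = 38.7 × 2.0 / (0.6 × 80 × 7.5) = 0.215 in.
Required leg w = t_e / 0.707 = 0.3041 in → use 5/16 in.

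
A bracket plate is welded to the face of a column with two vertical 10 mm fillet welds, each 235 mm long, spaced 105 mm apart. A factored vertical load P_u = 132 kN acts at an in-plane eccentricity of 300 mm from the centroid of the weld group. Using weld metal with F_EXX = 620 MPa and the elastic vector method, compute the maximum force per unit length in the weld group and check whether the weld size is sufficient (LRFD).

Total weld length L_w = 470 mm. Treat welds as unit-width lines.
Polar moment about centroid: J = 2[d³/12 + d(b/2)²] = 2[235³/12 + 235×52.5²] = 3458000 mm³.
Direct shear f_v = P/L_w = 132×10³ / 470 = 280.9 N/mm (vertical).
Torsion M = P·e = 132×10³ × 300 = 39600000 N·mm.
Critical point at (x, y) = (52.5, 117.5) from centroid. f_tx = M·y/J = 1345 N/mm; f_ty = M·x/J = 601.1 N/mm.
Resultant f_max = √[f_tx² + (f_v + f_ty)²] = √[1345² + (280.9 + 601.1)²] = 1609 N/mm.
Capacity per unit length: φr_n = 0.75 × 0.6 × 620 × (0.707 × 10) = 1973 N/mm.
1609 ≤ 1973 → adequate.

f_max ≈ 1610 N/mm; adequate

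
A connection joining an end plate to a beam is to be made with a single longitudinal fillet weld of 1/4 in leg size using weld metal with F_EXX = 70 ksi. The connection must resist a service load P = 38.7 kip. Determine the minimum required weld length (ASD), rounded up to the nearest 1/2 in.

Throat t_e = 0.707 × 0.25 = 0.1767 in.
r_n/Ω = (0.6 × 70 × 0.1767) / 2.0 = 3.712 kip/in.
L_req = P / (r_n/Ω) = 38.7 / 3.712 = 10.43 in total.
Round up → use L = 10.5 in.

L = 10.5 in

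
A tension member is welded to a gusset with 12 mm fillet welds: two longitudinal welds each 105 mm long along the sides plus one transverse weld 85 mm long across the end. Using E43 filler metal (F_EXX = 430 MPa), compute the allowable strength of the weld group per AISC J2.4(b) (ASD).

t_e = 0.707 × 12 = 8.484 mm.
R_nwl = 0.6 × 430 × 8.484 × 210 × 10⁻³ = 459.7 kN (longitudinal, 2 welds).
R_nwt = 0.6 × 430 × 8.484 × 85 × 10⁻³ = 186.1 kN (transverse, base value).
(i) R_nwl + R_nwt = 645.7 kN; (ii) 0.85 R_nwl + 1.5 R_nwt = 669.8 kN.
R_n = max = 669.8 kN [governs: (ii)]; R_n/Ω = 334.9 kN.

R_n/Ω ≈ 335 kN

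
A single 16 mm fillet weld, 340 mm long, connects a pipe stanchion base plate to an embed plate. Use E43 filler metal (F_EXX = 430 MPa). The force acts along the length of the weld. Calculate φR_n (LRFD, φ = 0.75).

Effective throat t_e = 0.707 × 16 = 11.31 mm.
Total length L = 340 mm; A_we = 11.31 × 340 = 3846 mm².
F_nw = 0.6 F_EXX = 0.6 × 430 = 258 MPa.
φR_n = 0.75 × 258 × 3846 × 10⁻³ = 744.2 kN.

φR_n ≈ 744 kN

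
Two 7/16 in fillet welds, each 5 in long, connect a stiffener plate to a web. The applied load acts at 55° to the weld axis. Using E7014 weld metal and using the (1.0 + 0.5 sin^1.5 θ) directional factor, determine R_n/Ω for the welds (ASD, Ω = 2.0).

E70XX → F_EXX = 70 ksi.
t_e = 0.707 × 0.4375 = 0.3093 in; A_we = 0.3093 × 10 = 3.093 in².
Directional factor: 1.0 + 0.5 sin^1.5(55°) = 1.371.
F_nw = 0.6 × 70 × 1.371 = 57.57 ksi.
R_n/Ω = (57.57 × 3.093) / 2.0 = 89.03 kips.

R_n/Ω ≈ 89 kips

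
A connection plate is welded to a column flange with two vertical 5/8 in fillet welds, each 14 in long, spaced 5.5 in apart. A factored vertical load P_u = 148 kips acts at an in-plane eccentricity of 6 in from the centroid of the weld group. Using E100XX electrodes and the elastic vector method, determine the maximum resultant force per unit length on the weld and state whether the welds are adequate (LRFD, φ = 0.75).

f_max ≈ 12.9 kip/in; adequate

E100XX → F_EXX = 100 ksi.
Total weld length L_w = 28 in. Treat welds as unit-width lines.
Polar moment about centroid: J = 2[d³/12 + d(b/2)²] = 2[14³/12 + 14×2.75²] = 669.1 in³.
Direct shear f_v = P/L_w = 148 / 28 = 5.286 kip/in (vertical).
Torsion M = P·e = 148 × 6 = 888 kip·in.
Critical point at (x, y) = (2.75, 7) from centroid. f_tx = M·y/J = 9.29 kip/in; f_ty = M·x/J = 3.65 kip/in.
Resultant f_max = √[f_tx² + (f_v + f_ty)²] = √[9.29² + (5.286 + 3.65)²] = 12.89 kip/in.
Capacity per unit length: φr_n = 0.75 × 0.6 × 100 × (0.707 × 0.625) = 19.88 kip/in.
12.89 ≤ 19.88 → adequate.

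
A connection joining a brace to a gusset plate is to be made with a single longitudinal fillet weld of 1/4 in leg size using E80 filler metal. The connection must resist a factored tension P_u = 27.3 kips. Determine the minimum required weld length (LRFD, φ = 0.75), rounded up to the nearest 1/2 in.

E80XX → F_EXX = 80 ksi.
Throat t_e = 0.707 × 0.25 = 0.1767 in.
φr_n = 0.75 × 0.6 × 80 × 0.1767 = 6.363 kips/in.
L_req = P_u / φr_n = 27.3 / 6.363 = 4.29 in total.
Round up → use L = 4.5 in.

L = 4.5 in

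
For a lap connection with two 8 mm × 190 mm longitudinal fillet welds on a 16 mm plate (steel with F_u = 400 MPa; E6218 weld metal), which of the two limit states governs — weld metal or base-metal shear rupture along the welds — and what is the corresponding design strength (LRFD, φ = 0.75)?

E62XX → F_EXX = 620 MPa.
t_e = 0.707 × 8 = 5.656 mm; L = 380 mm.
Weld metal: φR_n = 0.75 × 0.6 × 620 × 5.656 × 380 × 10⁻³ = 599.6 kN.
Base metal (shear rupture): φR_n = 0.75 × 0.6 × 400 × 16 × 380 × 10⁻³ = 1094 kN.
Governing: weld metal.

φR_n ≈ 600 kN (weld metal governs)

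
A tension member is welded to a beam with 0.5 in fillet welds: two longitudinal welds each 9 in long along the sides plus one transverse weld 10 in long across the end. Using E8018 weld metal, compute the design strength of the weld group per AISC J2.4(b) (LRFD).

φR_n ≈ 386 kips

E80XX → F_EXX = 80 ksi.
t_e = 0.707 × 0.5 = 0.3535 in.
R_nwl = 0.6 × 80 × 0.3535 × 18 = 305.4 kips (longitudinal, 2 welds).
R_nwt = 0.6 × 80 × 0.3535 × 10 = 169.7 kips (transverse, base value).
(i) R_nwl + R_nwt = 475.1 kips; (ii) 0.85 R_nwl + 1.5 R_nwt = 514.1 kips.
R_n = max = 514.1 kips [governs: (ii)]; φR_n = 385.6 kips.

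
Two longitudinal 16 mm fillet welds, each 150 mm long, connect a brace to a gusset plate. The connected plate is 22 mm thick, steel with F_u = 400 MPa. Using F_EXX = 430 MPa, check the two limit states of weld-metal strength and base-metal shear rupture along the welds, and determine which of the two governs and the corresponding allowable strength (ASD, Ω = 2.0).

t_e = 0.707 × 16 = 11.31 mm; L = 300 mm.
Weld metal: R_n/Ω = (1/2.0) × 0.6 × 430 × 11.31 × 300 × 10⁻³ = 437.8 kN.
Base metal (shear rupture): R_n/Ω = (1/2.0) × 0.6 × 400 × 22 × 300 × 10⁻³ = 792 kN.
Governing: weld metal.

R_n/Ω ≈ 438 kN (weld metal governs)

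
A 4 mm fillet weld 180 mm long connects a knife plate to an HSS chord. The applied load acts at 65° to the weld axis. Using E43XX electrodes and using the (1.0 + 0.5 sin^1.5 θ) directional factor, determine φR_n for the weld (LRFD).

E43XX → F_EXX = 430 MPa.
t_e = 0.707 × 4 = 2.828 mm; A_we = 2.828 × 180 = 509 mm².
Directional factor: 1.0 + 0.5 sin^1.5(65°) = 1.431.
F_nw = 0.6 × 430 × 1.431 = 369.3 MPa.
φR_n = 0.75 × 369.3 × 509 × 10⁻³ = 141 kN.

φR_n ≈ 141 kN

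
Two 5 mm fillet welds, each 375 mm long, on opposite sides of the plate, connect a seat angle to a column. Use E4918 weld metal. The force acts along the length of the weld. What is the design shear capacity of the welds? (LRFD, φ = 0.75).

E49XX → F_EXX = 490 MPa.
Effective throat t_e = 0.707 × 5 = 3.535 mm.
Total length L = 750 mm; A_we = 3.535 × 750 = 2651 mm².
F_nw = 0.6 F_EXX = 0.6 × 490 = 294 MPa.
φR_n = 0.75 × 294 × 2651 × 10⁻³ = 584.6 kN.

φR_n ≈ 585 kN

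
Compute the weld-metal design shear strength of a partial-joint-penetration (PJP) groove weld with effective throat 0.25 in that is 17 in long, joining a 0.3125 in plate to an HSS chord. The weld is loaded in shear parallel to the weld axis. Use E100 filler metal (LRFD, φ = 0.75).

E100XX → F_EXX = 100 ksi.
Effective throat (given) t_e = 0.25 in.
A_we = 0.25 × 17 = 4.25 in².
F_nw = 0.6 F_EXX = 60 ksi.
φR_n = 0.75 × 60 × 4.25 = 191.2 kip.

φR_n ≈ 191 kip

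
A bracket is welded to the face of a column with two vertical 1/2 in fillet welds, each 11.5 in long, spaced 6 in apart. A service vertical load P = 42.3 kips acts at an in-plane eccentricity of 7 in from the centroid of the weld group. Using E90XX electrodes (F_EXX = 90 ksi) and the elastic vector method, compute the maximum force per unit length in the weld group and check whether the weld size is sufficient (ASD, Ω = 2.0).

f_max ≈ 5.28 kip/in; adequate

Total weld length L_w = 23 in. Treat welds as unit-width lines.
Polar moment about centroid: J = 2[d³/12 + d(b/2)²] = 2[11.5³/12 + 11.5×3²] = 460.5 in³.
Direct shear f_v = P/L_w = 42.3 / 23 = 1.839 kip/in (vertical).
Torsion M = P·e = 42.3 × 7 = 296.1 kip·in.
Critical point at (x, y) = (3, 5.75) from centroid. f_tx = M·y/J = 3.697 kip/in; f_ty = M·x/J = 1.929 kip/in.
Resultant f_max = √[f_tx² + (f_v + f_ty)²] = √[3.697² + (1.839 + 1.929)²] = 5.279 kip/in.
Capacity per unit length: r_n/Ω = (1/2.0) × 0.6 × 90 × (0.707 × 0.5) = 9.544 kip/in.
5.279 ≤ 9.544 → adequate.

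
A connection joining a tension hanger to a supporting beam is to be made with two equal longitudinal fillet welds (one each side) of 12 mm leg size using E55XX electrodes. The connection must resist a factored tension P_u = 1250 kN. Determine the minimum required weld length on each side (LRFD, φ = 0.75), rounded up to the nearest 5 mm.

L = 300 mm on each side

E55XX → F_EXX = 550 MPa.
Throat t_e = 0.707 × 12 = 8.484 mm.
φr_n = 0.75 × 0.6 × 550 × 8.484 × 10⁻³ = 2.1 kN/mm.
L_req = P_u / φr_n = 1250 / 2.1 = 595.3 mm total.
Per side: 595.3 / 2 = 297.6 mm.
Round up → use L = 300 mm on each side.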